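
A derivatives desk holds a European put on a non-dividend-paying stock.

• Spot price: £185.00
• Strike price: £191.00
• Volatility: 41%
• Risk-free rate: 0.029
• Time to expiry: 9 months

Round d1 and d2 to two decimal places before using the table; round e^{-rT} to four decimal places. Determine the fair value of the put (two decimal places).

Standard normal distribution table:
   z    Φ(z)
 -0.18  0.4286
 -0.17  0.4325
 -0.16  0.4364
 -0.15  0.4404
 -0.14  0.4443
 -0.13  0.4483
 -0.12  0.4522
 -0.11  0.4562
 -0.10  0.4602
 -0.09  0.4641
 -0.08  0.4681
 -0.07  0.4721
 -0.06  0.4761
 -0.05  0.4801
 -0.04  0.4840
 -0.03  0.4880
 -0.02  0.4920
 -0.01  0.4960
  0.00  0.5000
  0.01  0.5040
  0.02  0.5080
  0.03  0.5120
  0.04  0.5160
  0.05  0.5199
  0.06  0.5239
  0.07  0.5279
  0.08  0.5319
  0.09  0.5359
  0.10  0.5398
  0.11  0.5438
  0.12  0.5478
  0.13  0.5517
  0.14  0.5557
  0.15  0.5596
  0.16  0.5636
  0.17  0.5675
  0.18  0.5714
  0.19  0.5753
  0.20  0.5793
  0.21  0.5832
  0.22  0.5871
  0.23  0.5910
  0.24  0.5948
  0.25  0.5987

£27.52

T = 0.75;  σ√T = 0.3551
d₁ = [ln(185/191) + (0.029 + 0.41²/2)·0.75] / 0.3551 = [-0.0319 + 0.0848] / 0.3551 = 0.1489 ≈ 0.15
d₂ = d₁ − σ√T = 0.1489 − 0.3551 = -0.2062 ≈ -0.21
exp(−rT) = exp(−0.029·0.75) = 0.9785
P = 191·0.9785·N(0.21) − 185·N(-0.15) = 191·0.9785·0.5832 − 185·0.4404 = 108.9963 − 81.4740 = 27.5223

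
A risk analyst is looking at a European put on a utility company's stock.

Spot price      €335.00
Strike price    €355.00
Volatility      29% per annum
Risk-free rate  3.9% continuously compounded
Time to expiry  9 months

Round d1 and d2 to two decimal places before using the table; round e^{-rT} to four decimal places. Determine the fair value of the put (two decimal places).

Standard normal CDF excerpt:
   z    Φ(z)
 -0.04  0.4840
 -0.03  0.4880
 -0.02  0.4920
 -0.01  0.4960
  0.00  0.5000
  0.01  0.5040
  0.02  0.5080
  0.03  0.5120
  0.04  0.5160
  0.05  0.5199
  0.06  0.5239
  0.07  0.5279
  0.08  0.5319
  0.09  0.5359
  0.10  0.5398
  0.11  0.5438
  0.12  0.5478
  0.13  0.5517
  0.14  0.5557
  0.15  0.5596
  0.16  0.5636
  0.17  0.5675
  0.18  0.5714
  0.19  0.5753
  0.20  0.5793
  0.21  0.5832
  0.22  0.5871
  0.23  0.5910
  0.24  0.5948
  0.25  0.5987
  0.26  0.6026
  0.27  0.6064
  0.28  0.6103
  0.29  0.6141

T = 0.75;  σ√T = 0.2511
ln(S/K) + (r + σ²/2)T = ln(335/355) + (0.039 + 0.29²/2)·0.75 = -0.0580 + 0.0608 = 0.0028
d₁ = 0.0028 / 0.2511 = 0.0111 ⇒ 0.01
d₂ = d₁ − σ√T = 0.0111 − 0.2511 = -0.2400 ⇒ -0.24
exp(−rT) = exp(−0.039·0.75) = 0.9712
N(−d₂) = N(0.24) = 0.5948;  N(−d₁) = N(-0.01) = 0.4960
P = 355·0.9712·0.5948 − 335·0.4960 = 205.0728 − 166.1600 = 38.9128

€38.91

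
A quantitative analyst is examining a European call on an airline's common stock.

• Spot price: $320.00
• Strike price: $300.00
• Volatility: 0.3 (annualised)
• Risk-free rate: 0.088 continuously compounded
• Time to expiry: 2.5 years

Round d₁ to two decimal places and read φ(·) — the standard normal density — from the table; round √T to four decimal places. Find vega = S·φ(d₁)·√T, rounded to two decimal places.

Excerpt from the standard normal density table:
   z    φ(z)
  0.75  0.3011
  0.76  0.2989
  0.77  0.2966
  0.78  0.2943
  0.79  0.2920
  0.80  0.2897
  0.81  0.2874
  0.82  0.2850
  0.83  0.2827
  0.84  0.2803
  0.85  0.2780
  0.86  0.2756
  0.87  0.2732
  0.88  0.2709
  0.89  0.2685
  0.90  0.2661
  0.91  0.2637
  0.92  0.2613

141.82

T = 2.5;  σ√T = 0.4743
d₁ = [ln(320/300) + (0.088 + ½·0.3²)·2.5] / (σ√T) = (0.0645 + 0.3325) / 0.4743 = 0.8370 which rounds to 0.84
√T = √2.5 = 1.5811
φ(d₁) = φ(0.84) = 0.2803
vega = S·φ(d₁)·√T = 320·0.2803·1.5811 = 141.8183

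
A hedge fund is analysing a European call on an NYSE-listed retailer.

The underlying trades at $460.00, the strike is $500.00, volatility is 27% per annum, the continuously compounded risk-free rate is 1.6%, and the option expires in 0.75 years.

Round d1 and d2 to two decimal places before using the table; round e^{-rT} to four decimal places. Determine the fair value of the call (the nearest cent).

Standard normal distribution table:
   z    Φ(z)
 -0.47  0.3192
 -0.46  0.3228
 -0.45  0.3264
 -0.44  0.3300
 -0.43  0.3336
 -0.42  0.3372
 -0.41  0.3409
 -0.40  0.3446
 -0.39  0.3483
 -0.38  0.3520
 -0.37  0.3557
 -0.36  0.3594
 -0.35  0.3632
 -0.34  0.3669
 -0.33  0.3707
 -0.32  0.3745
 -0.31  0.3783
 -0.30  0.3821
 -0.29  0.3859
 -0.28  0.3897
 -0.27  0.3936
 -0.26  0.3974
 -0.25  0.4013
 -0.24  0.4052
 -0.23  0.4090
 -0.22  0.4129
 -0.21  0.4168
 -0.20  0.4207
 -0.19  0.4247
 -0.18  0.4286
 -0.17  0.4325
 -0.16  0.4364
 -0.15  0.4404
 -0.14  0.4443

$28.77

σ√T = 0.27·√0.75 = 0.2338
d₁ = [ln(460/500) + (0.016 + ½·0.27²)·0.75] / (σ√T) = (-0.0834 + 0.0393) / 0.2338 = -0.1884 → -0.19
d₂ = -0.1884 − 0.2338 = -0.4222 → -0.42
e^(−rT) = e^(−0.016·0.75) = 0.9881
N(d₁) = N(-0.19) = 0.4247;  N(d₂) = N(-0.42) = 0.3372
C = 460·0.4247 − 500·0.9881·0.3372 = 195.3620 − 166.5937 = 28.7683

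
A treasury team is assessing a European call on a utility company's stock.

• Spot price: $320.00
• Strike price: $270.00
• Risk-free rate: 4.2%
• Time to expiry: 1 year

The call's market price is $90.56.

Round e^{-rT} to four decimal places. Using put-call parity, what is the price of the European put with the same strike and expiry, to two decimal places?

$29.46

e^(−rT) = e^(−0.042·1) = 0.9589
Put-call parity: C − P = S − K·e^(−rT) = 320 − 270·0.9589 = 320 − 258.9030 = 61.0970
P = C − (C − P) = 90.56 − (61.0970) = 29.4630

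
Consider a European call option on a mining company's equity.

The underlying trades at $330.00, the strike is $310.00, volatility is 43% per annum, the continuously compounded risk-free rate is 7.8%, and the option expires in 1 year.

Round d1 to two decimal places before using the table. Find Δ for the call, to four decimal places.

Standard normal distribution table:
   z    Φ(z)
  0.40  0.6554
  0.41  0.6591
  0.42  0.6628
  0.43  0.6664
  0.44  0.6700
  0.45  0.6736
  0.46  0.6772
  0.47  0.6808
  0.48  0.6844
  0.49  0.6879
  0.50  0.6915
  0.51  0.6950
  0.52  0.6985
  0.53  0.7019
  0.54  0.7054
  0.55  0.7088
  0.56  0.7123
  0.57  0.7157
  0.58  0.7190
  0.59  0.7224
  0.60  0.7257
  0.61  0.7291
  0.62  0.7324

σ√T = 0.43·√1 = 0.4300
d₁ = [ln(330/310) + (0.078 + 0.43²/2)·1] / 0.4300 = [0.0625 + 0.1704] / 0.4300 = 0.5418 which rounds to 0.54
N(d₁) = N(0.54) = 0.7054
Δ_call = N(d₁) = 0.7054

0.7054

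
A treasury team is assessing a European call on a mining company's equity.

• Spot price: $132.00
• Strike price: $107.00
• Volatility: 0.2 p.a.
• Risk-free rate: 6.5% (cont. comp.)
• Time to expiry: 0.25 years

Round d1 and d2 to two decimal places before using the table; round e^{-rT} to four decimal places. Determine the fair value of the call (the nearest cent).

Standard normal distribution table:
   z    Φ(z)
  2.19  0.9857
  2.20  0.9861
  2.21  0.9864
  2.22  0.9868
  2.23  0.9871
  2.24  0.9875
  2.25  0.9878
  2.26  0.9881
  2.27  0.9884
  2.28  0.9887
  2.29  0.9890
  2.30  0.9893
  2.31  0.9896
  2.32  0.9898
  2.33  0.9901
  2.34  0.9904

$26.78

σ√T = 0.2 × 0.5000 = 0.1000
d₁ = [ln(132/107) + (0.065 + ½·0.2²)·0.25] / (σ√T) = (0.2100 + 0.0213) / 0.1000 = 2.3122 which rounds to 2.31
d₂ = 2.3122 − 0.1000 = 2.2122 which rounds to 2.21
e^(−rT) = e^(−0.065·0.25) = 0.9839
C = 132·N(2.31) − 107·0.9839·N(2.21) = 132·0.9896 − 107·0.9839·0.9864 = 130.6272 − 103.8455 = 26.7817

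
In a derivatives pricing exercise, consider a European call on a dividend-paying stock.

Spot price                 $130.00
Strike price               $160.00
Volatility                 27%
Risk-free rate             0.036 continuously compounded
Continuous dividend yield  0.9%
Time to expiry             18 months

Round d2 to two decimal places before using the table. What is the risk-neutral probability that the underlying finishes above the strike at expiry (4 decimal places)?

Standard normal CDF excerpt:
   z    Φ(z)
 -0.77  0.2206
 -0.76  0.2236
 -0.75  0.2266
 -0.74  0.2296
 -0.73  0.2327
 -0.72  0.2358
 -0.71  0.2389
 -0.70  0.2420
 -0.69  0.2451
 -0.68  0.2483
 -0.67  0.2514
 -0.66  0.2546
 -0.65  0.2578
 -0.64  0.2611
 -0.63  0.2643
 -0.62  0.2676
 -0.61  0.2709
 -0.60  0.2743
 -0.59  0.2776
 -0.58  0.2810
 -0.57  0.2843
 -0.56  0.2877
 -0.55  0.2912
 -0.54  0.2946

0.2514

σ√T = 0.27·√1.5 = 0.3307
ln(S/K) + (r − q + σ²/2)T = ln(130/160) + (0.036 − 0.009 + 0.27²/2)·1.5 = -0.2076 + 0.0952 = -0.1125
d₁ = -0.1125 / 0.3307 = -0.3401 which rounds to -0.34
d₂ = d₁ − σ√T = -0.3401 − 0.3307 = -0.6708 which rounds to -0.67
Pr(exercise) under Q = N(d₂) = 0.2514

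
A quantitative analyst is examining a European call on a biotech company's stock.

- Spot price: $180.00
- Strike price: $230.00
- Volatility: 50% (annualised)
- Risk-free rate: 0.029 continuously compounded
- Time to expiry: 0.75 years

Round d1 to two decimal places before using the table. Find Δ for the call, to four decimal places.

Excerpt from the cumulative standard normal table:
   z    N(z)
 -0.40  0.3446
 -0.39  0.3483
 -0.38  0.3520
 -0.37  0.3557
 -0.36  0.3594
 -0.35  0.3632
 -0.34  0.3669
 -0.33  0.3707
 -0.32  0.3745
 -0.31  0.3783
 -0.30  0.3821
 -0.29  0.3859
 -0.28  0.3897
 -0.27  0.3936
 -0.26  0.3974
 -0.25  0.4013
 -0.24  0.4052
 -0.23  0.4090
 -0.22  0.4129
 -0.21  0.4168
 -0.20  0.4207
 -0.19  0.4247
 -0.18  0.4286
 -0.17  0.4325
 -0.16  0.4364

0.3821

σ√T = 0.5·√0.75 = 0.4330
ln(S/K) + (r + σ²/2)T = ln(180/230) + (0.029 + 0.5²/2)·0.75 = -0.2451 + 0.1155 = -0.1296
d₁ = -0.1296 / 0.4330 = -0.2994 which rounds to -0.30
N(d₁) = N(-0.30) = 0.3821
Δ_call = N(d₁) = 0.3821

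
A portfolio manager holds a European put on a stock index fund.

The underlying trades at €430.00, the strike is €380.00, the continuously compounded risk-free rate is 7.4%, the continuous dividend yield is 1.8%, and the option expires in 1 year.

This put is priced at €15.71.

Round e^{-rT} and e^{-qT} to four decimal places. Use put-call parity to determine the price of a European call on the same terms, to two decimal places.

€85.15

e^(−qT) = e^(−0.018·1) = 0.9822;  e^(−rT) = e^(−0.074·1) = 0.9287
Put-call parity: C − P = S·e^(−qT) − K·e^(−rT) = 430·0.9822 − 380·0.9287 = 422.3460 − 352.9060 = 69.4400
C = P + (C − P) = 15.71 + (69.4400) = 85.1500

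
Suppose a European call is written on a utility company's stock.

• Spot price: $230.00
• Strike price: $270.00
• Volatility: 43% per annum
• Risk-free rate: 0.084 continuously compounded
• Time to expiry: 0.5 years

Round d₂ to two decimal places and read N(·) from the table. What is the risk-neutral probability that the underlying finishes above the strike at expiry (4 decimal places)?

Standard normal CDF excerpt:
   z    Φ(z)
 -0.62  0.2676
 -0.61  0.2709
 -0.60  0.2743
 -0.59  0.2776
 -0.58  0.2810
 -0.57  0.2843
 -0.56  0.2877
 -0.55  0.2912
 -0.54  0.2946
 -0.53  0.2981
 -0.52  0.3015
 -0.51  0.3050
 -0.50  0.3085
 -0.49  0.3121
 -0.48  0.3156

σ√T = 0.43·√0.5 = 0.3041
d₁ = [ln(230/270) + (0.084 + 0.43²/2)·0.5] / 0.3041 = [-0.1603 + 0.0882] / 0.3041 = -0.2372 which rounds to -0.24
d₂ = d₁ − σ√T = -0.2372 − 0.3041 = -0.5412 which rounds to -0.54
Pr(exercise) under Q = N(d₂) = 0.2946

0.2946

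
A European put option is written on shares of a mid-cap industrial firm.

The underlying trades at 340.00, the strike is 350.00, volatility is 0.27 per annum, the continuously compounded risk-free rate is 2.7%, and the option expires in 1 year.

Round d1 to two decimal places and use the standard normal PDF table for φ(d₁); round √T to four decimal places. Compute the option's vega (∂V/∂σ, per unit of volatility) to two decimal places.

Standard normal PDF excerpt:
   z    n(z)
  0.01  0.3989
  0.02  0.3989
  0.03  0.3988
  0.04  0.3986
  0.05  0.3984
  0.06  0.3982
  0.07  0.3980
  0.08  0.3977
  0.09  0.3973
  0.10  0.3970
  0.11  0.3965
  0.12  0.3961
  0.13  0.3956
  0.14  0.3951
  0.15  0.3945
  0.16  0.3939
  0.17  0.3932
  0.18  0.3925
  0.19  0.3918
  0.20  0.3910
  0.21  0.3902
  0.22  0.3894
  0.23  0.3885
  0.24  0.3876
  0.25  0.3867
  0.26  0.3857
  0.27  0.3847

134.50

σ√T = 0.27·√1 = 0.2700
d₁ = [ln(340/350) + (0.027 + 0.27²/2)·1] / 0.2700 = [-0.0290 + 0.0635] / 0.2700 = 0.1276 → 0.13
√T = √1 = 1.0000
φ(d₁) = φ(0.13) = 0.3956
vega = S·φ(d₁)·√T = 340·0.3956·1.0000 = 134.5040
(Vega is the same for a European call and put with the same parameters.)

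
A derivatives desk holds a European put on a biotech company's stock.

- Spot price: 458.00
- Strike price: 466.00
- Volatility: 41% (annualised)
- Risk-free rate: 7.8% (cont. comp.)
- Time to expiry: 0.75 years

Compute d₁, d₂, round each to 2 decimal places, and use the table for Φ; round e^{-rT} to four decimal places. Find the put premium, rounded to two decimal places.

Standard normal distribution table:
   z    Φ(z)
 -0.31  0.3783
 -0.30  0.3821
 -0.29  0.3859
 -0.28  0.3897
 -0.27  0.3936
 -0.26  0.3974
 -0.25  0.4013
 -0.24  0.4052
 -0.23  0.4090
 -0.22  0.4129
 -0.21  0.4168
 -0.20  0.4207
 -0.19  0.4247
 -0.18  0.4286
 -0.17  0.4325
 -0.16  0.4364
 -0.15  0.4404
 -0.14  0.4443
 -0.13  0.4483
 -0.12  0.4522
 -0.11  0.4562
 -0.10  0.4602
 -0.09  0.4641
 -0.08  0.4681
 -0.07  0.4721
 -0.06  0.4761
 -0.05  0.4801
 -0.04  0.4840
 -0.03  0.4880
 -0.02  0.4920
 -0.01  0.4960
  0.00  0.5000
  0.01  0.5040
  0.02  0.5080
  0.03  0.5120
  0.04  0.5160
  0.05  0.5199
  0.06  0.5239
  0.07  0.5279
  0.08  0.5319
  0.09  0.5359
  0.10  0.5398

53.53

T = 0.75;  σ√T = 0.3551
ln(S/K) + (r + σ²/2)T = ln(458/466) + (0.078 + 0.41²/2)·0.75 = -0.0173 + 0.1215 = 0.1042
d₁ = 0.1042 / 0.3551 = 0.2935 → 0.29
d₂ = d₁ − σ√T = 0.2935 − 0.3551 = -0.0615 → -0.06
e^(−rT) = e^(−0.078·0.75) = 0.9432
P = 466·0.9432·N(0.06) − 458·N(-0.29) = 466·0.9432·0.5239 − 458·0.3859 = 230.2704 − 176.7422 = 53.5282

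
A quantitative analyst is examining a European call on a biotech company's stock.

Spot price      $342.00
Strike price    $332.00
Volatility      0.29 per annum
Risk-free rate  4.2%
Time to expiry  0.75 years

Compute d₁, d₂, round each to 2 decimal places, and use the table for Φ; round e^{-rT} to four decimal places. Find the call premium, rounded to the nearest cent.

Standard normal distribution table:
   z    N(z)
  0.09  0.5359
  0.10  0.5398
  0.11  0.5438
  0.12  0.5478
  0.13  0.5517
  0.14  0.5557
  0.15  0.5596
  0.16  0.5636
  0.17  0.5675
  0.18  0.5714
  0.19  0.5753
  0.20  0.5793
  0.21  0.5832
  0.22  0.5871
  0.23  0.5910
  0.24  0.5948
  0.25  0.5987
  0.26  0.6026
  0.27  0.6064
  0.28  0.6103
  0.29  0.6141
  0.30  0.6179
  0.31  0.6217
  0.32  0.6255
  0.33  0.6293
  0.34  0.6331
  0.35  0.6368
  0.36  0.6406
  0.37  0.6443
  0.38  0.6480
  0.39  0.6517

σ√T = 0.29·√0.75 = 0.2511
d₁ = [ln(342/332) + (0.042 + 0.29²/2)·0.75] / 0.2511 = [0.0297 + 0.0630] / 0.2511 = 0.3692 ⇒ 0.37
d₂ = d₁ − σ√T = 0.3692 − 0.2511 = 0.1180 ⇒ 0.12
e^(−rT) = e^(−0.042·0.75) = 0.9690
N(d₁) = N(0.37) = 0.6443;  N(d₂) = N(0.12) = 0.5478
C = 342·0.6443 − 332·0.9690·0.5478 = 220.3506 − 176.2316 = 44.1190

$44.12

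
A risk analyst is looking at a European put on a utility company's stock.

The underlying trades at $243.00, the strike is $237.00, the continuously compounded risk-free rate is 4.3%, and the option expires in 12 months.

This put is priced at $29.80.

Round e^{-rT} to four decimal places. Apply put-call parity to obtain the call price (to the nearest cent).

exp(−rT) = exp(−0.043·1) = 0.9579
Put-call parity: C − P = S − K·e^(−rT) = 243 − 237·0.9579 = 243 − 227.0223 = 15.9777
C = P + (C − P) = 29.80 + (15.9777) = 45.7777

$45.78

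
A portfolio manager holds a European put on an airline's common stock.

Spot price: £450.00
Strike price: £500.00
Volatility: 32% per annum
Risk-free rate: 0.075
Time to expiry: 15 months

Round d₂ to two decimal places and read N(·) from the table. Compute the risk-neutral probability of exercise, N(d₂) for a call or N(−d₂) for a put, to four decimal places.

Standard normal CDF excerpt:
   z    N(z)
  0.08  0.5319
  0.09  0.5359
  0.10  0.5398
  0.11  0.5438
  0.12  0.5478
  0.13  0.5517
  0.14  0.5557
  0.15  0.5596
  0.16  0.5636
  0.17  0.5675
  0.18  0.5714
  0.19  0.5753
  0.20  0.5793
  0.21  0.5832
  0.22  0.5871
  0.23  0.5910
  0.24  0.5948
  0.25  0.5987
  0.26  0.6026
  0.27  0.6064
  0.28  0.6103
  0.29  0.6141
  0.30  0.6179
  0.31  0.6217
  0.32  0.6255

0.5832

σ√T = 0.32 × 1.1180 = 0.3578
d₁ = [ln(450/500) + (0.075 + 0.32²/2)·1.25] / 0.3578 = [-0.1054 + 0.1578] / 0.3578 = 0.1464 ⇒ 0.15
d₂ = d₁ − σ√T = 0.1464 − 0.3578 = -0.2113 ⇒ -0.21
Pr(exercise) under Q = N(−d₂) = N(0.21) = 0.5832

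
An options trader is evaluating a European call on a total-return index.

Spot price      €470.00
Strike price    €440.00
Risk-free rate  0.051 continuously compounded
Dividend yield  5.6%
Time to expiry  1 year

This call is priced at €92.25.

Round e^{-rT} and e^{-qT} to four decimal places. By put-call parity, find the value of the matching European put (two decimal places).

€66.00

exp(−qT) = exp(−0.056·1) = 0.9455;  exp(−rT) = exp(−0.051·1) = 0.9503
Put-call parity: C − P = S·e^(−qT) − K·e^(−rT) = 470·0.9455 − 440·0.9503 = 444.3850 − 418.1320 = 26.2530
P = C − (C − P) = 92.25 − (26.2530) = 65.9970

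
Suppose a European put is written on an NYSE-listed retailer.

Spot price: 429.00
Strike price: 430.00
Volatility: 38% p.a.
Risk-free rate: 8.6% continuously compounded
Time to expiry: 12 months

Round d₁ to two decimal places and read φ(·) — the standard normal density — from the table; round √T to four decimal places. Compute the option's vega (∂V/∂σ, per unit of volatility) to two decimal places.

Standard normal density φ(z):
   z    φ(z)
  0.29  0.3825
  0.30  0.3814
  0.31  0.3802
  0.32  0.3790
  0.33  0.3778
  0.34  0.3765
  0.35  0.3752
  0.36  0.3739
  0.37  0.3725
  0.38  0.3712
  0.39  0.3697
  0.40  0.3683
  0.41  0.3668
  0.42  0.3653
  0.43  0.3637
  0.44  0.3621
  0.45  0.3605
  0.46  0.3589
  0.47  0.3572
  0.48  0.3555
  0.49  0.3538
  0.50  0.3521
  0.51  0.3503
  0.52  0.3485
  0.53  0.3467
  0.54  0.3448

157.36

σ√T = 0.38 × 1.0000 = 0.3800
d₁ = [ln(429/430) + (0.086 + ½·0.38²)·1] / (σ√T) = (-0.0023 + 0.1582) / 0.3800 = 0.4102 ≈ 0.41
√T = √1 = 1.0000
φ(d₁) = φ(0.41) = 0.3668
vega = S·φ(d₁)·√T = 429·0.3668·1.0000 = 157.3572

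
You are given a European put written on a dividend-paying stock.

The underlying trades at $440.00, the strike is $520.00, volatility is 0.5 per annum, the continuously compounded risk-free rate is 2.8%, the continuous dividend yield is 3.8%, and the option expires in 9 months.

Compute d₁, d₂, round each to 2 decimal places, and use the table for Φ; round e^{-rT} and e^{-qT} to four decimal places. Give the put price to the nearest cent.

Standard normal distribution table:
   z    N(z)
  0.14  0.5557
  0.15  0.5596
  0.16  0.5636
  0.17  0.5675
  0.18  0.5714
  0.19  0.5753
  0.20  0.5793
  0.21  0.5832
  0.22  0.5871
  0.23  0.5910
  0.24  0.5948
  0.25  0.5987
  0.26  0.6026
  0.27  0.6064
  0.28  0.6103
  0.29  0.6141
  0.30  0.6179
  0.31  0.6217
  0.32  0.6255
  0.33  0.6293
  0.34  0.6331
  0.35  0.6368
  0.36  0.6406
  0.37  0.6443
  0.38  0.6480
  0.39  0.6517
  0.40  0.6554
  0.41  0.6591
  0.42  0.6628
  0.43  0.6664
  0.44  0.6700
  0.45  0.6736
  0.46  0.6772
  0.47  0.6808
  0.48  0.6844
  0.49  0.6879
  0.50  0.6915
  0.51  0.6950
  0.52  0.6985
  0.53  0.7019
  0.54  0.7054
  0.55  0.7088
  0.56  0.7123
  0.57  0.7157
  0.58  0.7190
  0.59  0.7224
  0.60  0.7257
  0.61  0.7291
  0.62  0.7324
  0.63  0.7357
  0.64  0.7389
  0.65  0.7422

σ√T = 0.5 × 0.8660 = 0.4330
ln(S/K) + (r − q + σ²/2)T = ln(440/520) + (0.028 − 0.038 + 0.5²/2)·0.75 = -0.1671 + 0.0863 = -0.0808
d₁ = -0.0808 / 0.4330 = -0.1866 → -0.19
d₂ = d₁ − σ√T = -0.1866 − 0.4330 = -0.6196 → -0.62
e^(−qT) = e^(−0.038·0.75) = 0.9719;  e^(−rT) = e^(−0.028·0.75) = 0.9792
N(−d₂) = N(0.62) = 0.7324;  N(−d₁) = N(0.19) = 0.5753
P = 520·0.9792·0.7324 − 440·0.9719·0.5753 = 372.9264 − 246.0190 = 126.9074

$126.91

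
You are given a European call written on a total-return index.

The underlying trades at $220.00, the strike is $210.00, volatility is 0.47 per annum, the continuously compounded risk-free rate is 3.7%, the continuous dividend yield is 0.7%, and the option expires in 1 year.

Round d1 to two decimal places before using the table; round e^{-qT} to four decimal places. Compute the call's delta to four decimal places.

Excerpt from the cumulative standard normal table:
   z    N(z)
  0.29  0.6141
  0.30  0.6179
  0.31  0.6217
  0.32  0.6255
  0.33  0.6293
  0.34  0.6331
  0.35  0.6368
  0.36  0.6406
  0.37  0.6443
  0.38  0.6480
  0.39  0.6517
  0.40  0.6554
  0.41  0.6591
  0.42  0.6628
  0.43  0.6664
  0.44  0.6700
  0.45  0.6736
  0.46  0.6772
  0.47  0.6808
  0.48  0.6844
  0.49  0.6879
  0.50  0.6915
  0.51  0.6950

σ√T = 0.47·√1 = 0.4700
d₁ = [ln(220/210) + (0.037 − 0.007 + ½·0.47²)·1] / (σ√T) = (0.0465 + 0.1404) / 0.4700 = 0.3978 → 0.40
N(d₁) = N(0.40) = 0.6554
Δ_call = exp(−qT)·N(d₁) = 0.9930·0.6554 = 0.6508

0.6508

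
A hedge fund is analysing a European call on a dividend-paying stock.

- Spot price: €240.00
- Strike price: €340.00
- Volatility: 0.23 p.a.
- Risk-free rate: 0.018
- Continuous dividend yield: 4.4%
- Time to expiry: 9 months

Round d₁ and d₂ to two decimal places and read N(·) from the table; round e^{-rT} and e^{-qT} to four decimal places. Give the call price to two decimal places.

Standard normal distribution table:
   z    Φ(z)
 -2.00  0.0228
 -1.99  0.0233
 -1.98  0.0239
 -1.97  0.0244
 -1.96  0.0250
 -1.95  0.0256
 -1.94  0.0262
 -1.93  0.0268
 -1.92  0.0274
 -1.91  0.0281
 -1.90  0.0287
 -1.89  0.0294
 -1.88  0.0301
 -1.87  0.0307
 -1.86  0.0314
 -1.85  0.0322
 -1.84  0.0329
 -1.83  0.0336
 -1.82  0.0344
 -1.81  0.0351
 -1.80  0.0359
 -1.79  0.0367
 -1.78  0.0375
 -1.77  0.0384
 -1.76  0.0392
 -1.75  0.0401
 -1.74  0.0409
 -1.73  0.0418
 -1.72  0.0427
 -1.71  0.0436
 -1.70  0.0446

T = 0.75;  σ√T = 0.1992
d₁ = [ln(240/340) + (0.018 − 0.044 + ½·0.23²)·0.75] / (σ√T) = (-0.3483 + 0.0003) / 0.1992 = -1.7470 ≈ -1.75
d₂ = -1.7470 − 0.1992 = -1.9461 ≈ -1.95
e^(−qT) = e^(−0.044·0.75) = 0.9675;  e^(−rT) = e^(−0.018·0.75) = 0.9866
N(d₁) = N(-1.75) = 0.0401;  N(d₂) = N(-1.95) = 0.0256
C = 240·0.9675·0.0401 − 340·0.9866·0.0256 = 9.3112 − 8.5874 = 0.7239

€0.72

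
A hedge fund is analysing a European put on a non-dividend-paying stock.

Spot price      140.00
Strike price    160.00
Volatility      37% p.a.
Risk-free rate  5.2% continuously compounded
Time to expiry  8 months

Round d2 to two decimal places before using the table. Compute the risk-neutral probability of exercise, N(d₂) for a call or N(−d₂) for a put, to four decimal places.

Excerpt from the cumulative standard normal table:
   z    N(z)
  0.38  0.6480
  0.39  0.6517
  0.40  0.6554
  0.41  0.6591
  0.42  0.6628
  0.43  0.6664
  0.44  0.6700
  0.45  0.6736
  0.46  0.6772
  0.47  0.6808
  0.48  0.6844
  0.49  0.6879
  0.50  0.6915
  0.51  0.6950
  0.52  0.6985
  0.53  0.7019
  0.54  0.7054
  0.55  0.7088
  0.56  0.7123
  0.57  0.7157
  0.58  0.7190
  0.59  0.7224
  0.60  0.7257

0.6844

σ√T = 0.37·√0.6667 = 0.3021
d₁ = [ln(140/160) + (0.052 + 0.37²/2)·0.6667] / 0.3021 = [-0.1335 + 0.0803] / 0.3021 = -0.1762 which rounds to -0.18
d₂ = d₁ − σ√T = -0.1762 − 0.3021 = -0.4783 which rounds to -0.48
Risk-neutral Pr[S_T < K] = N(−d₂) = N(0.48) = 0.6844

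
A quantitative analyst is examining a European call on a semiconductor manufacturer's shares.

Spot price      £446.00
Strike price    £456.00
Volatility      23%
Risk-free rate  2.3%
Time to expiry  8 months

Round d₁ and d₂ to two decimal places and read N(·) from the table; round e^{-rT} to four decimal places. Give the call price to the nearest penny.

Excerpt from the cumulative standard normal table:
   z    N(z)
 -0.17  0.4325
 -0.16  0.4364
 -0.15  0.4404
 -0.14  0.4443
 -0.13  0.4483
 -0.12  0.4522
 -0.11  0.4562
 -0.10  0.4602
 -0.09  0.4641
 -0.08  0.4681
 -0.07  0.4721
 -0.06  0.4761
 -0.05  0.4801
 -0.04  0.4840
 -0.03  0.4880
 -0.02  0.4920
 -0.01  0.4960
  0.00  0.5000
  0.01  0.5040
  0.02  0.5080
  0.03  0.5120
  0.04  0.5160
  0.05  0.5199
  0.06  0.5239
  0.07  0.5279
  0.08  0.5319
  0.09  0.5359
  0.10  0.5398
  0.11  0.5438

σ√T = 0.23·√0.6667 = 0.1878
d₁ = [ln(446/456) + (0.023 + ½·0.23²)·0.6667] / (σ√T) = (-0.0222 + 0.0330) / 0.1878 = 0.0575 which rounds to 0.06
d₂ = 0.0575 − 0.1878 = -0.1303 which rounds to -0.13
e^(−rT) = e^(−0.023·0.6667) = 0.9848
N(d₁) = N(0.06) = 0.5239;  N(d₂) = N(-0.13) = 0.4483
C = 446·0.5239 − 456·0.9848·0.4483 = 233.6594 − 201.3175 = 32.3419

£32.34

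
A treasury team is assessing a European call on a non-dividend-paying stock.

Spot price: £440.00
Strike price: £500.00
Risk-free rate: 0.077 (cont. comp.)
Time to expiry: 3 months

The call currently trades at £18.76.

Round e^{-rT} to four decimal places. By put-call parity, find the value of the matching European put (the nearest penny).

£69.21

exp(−rT) = exp(−0.077·0.25) = 0.9809
Put-call parity: C − P = S − K·e^(−rT) = 440 − 500·0.9809 = 440 − 490.4500 = -50.4500
P = C − (C − P) = 18.76 − (-50.4500) = 69.2100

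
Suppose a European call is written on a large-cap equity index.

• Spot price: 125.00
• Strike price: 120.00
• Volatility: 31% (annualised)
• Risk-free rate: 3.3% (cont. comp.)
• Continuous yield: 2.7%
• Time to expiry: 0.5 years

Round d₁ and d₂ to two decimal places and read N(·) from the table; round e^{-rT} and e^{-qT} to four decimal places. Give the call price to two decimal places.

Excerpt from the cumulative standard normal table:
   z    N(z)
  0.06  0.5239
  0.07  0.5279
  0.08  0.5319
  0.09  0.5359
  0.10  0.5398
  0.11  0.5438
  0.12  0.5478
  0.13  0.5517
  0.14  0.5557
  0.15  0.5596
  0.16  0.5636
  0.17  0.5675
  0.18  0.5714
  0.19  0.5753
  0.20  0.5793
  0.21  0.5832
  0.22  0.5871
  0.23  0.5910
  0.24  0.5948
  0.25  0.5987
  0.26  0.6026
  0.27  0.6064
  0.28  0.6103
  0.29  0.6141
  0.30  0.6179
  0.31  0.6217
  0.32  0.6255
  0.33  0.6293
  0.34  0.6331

σ√T = 0.31 × 0.7071 = 0.2192
d₁ = [ln(125/120) + (0.033 − 0.027 + 0.31²/2)·0.5] / 0.2192 = [0.0408 + 0.0270] / 0.2192 = 0.3095 which rounds to 0.31
d₂ = d₁ − σ√T = 0.3095 − 0.2192 = 0.0903 which rounds to 0.09
exp(−qT) = exp(−0.027·0.5) = 0.9866;  exp(−rT) = exp(−0.033·0.5) = 0.9836
C = 125·0.9866·N(0.31) − 120·0.9836·N(0.09) = 125·0.9866·0.6217 − 120·0.9836·0.5359 = 76.6712 − 63.2533 = 13.4178

13.42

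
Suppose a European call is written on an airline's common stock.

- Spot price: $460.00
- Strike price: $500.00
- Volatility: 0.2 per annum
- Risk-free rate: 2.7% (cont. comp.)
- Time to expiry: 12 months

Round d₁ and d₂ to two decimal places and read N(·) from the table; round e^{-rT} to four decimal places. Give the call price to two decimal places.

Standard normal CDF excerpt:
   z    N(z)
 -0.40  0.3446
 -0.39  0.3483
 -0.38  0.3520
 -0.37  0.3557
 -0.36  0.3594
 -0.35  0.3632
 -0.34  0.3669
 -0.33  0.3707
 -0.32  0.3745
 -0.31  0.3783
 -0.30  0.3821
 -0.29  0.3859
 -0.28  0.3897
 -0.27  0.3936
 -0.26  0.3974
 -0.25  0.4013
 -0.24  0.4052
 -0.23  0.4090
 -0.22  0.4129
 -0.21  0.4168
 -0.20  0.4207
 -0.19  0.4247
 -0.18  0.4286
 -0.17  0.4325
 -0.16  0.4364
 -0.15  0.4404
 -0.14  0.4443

$25.84

σ√T = 0.2 × 1.0000 = 0.2000
d₁ = [ln(460/500) + (0.027 + 0.2²/2)·1] / 0.2000 = [-0.0834 + 0.0470] / 0.2000 = -0.1819 → -0.18
d₂ = d₁ − σ√T = -0.1819 − 0.2000 = -0.3819 → -0.38
e^(−rT) = e^(−0.027·1) = 0.9734
N(d₁) = N(-0.18) = 0.4286;  N(d₂) = N(-0.38) = 0.3520
C = 460·0.4286 − 500·0.9734·0.3520 = 197.1560 − 171.3184 = 25.8376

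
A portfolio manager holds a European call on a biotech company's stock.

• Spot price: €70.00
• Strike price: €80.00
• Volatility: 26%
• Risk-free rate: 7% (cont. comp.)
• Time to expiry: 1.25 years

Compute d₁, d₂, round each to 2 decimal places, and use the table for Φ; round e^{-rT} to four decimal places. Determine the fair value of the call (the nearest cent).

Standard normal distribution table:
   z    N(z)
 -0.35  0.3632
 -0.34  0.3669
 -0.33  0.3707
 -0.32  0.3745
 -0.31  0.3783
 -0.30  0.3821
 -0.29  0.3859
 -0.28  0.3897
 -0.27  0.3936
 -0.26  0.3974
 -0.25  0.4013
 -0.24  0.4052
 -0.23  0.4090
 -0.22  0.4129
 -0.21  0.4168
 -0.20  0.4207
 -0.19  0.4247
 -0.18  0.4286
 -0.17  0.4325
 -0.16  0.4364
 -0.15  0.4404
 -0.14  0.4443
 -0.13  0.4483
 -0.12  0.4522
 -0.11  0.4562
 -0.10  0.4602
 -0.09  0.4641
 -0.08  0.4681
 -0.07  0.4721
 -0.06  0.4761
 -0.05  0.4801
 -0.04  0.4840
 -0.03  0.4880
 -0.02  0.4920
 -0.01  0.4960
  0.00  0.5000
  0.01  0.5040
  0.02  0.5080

€6.71

σ√T = 0.26·√1.25 = 0.2907
d₁ = [ln(70/80) + (0.07 + 0.26²/2)·1.25] / 0.2907 = [-0.1335 + 0.1298] / 0.2907 = -0.0130 which rounds to -0.01
d₂ = d₁ − σ√T = -0.0130 − 0.2907 = -0.3037 which rounds to -0.30
exp(−rT) = exp(−0.07·1.25) = 0.9162
N(d₁) = N(-0.01) = 0.4960;  N(d₂) = N(-0.30) = 0.3821
C = 70·0.4960 − 80·0.9162·0.3821 = 34.7200 − 28.0064 = 6.7136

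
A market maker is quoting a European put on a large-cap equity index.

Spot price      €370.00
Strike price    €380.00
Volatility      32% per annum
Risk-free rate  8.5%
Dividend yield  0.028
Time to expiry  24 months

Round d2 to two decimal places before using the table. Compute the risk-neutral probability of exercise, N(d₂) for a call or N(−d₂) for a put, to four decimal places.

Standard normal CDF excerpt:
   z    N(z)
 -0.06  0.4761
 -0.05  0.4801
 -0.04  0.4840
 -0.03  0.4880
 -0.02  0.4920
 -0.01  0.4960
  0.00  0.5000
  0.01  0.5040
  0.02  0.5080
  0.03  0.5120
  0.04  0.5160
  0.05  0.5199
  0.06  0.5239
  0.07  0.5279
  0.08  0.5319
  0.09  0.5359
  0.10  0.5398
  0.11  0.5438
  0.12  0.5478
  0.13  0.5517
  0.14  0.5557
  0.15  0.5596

σ√T = 0.32 × 1.4142 = 0.4525
d₁ = [ln(370/380) + (0.085 − 0.028 + 0.32²/2)·2] / 0.4525 = [-0.0267 + 0.2164] / 0.4525 = 0.4193 ≈ 0.42
d₂ = d₁ − σ√T = 0.4193 − 0.4525 = -0.0333 ≈ -0.03
Risk-neutral Pr[S_T < K] = N(−d₂) = N(0.03) = 0.5120

0.5120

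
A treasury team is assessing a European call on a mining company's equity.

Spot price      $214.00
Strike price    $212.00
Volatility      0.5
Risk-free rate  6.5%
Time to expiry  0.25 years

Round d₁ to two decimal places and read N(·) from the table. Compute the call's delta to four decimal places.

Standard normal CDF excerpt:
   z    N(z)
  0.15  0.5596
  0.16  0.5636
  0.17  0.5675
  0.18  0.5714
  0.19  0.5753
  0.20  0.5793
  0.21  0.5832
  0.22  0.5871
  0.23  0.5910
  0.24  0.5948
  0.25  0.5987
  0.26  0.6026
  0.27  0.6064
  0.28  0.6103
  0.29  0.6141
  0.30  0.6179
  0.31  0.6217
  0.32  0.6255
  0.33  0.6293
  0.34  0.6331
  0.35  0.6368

0.5910

T = 0.25;  σ√T = 0.2500
d₁ = [ln(214/212) + (0.065 + ½·0.5²)·0.25] / (σ√T) = (0.0094 + 0.0475) / 0.2500 = 0.2276 which rounds to 0.23
N(d₁) = N(0.23) = 0.5910
Δ_call = N(d₁) = 0.5910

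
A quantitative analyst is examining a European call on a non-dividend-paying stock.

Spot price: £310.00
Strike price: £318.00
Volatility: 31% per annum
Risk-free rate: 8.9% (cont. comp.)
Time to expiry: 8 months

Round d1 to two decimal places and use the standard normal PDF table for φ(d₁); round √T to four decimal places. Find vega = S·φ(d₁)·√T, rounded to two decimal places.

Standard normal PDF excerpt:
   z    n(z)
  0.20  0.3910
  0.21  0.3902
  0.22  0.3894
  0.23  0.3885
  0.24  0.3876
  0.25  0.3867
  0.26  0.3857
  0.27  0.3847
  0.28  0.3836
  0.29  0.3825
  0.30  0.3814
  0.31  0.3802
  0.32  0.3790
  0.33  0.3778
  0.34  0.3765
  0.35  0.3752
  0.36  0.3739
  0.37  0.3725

σ√T = 0.31 × 0.8165 = 0.2531
d₁ = [ln(310/318) + (0.089 + 0.31²/2)·0.6667] / 0.2531 = [-0.0255 + 0.0914] / 0.2531 = 0.2603 ≈ 0.26
√T = √0.6667 = 0.8165
φ(d₁) = φ(0.26) = 0.3857
vega = S·φ(d₁)·√T = 310·0.3857·0.8165 = 97.6265
(The put has the same vega.)

97.63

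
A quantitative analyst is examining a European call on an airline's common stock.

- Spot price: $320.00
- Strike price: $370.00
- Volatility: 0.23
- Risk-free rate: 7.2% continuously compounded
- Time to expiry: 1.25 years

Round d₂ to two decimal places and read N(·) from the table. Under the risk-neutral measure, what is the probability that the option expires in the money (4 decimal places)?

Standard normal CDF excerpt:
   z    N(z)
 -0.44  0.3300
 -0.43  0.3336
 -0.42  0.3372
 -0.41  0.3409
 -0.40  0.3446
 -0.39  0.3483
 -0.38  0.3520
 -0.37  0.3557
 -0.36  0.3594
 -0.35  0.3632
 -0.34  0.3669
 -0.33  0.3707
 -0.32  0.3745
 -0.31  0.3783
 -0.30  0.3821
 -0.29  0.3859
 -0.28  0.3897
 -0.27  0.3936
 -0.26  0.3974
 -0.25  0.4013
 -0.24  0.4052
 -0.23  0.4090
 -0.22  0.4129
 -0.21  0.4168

σ√T = 0.23 × 1.1180 = 0.2571
d₁ = [ln(320/370) + (0.072 + 0.23²/2)·1.25] / 0.2571 = [-0.1452 + 0.1231] / 0.2571 = -0.0860 ⇒ -0.09
d₂ = d₁ − σ√T = -0.0860 − 0.2571 = -0.3432 ⇒ -0.34
Risk-neutral Pr[S_T > K] = N(d₂) = N(-0.34) = 0.3669

0.3669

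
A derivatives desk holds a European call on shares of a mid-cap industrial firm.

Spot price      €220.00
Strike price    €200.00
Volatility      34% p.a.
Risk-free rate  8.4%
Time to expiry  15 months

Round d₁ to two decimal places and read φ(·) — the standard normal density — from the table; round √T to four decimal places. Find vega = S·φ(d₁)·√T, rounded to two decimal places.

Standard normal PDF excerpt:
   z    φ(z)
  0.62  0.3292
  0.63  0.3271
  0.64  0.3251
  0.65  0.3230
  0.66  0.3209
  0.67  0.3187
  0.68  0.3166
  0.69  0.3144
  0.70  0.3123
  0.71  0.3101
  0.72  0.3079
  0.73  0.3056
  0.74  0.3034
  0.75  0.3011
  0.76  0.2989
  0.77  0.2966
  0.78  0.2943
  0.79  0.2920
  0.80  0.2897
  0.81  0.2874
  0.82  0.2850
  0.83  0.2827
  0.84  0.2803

75.73

σ√T = 0.34·√1.25 = 0.3801
d₁ = [ln(220/200) + (0.084 + 0.34²/2)·1.25] / 0.3801 = [0.0953 + 0.1773] / 0.3801 = 0.7170 ≈ 0.72
√T = √1.25 = 1.1180
φ(d₁) = φ(0.72) = 0.3079
vega = S·φ(d₁)·√T = 220·0.3079·1.1180 = 75.7311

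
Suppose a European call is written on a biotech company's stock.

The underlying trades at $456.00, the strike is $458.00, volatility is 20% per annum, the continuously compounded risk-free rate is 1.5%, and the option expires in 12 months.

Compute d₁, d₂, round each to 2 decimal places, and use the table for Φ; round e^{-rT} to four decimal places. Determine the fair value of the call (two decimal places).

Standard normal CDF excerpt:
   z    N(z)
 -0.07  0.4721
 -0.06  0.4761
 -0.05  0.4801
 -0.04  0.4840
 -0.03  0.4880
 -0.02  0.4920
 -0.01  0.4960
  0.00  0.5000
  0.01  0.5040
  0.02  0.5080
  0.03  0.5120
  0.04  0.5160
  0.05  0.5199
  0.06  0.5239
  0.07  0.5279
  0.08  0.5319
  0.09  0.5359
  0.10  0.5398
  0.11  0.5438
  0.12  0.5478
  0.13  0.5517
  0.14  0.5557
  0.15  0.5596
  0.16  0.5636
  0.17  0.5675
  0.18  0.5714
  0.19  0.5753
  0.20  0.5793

$38.57

σ√T = 0.2 × 1.0000 = 0.2000
ln(S/K) + (r + σ²/2)T = ln(456/458) + (0.015 + 0.2²/2)·1 = -0.0044 + 0.0350 = 0.0306
d₁ = 0.0306 / 0.2000 = 0.1531 → 0.15
d₂ = d₁ − σ√T = 0.1531 − 0.2000 = -0.0469 → -0.05
e^(−rT) = e^(−0.015·1) = 0.9851
C = 456·N(0.15) − 458·0.9851·N(-0.05) = 456·0.5596 − 458·0.9851·0.4801 = 255.1776 − 216.6095 = 38.5681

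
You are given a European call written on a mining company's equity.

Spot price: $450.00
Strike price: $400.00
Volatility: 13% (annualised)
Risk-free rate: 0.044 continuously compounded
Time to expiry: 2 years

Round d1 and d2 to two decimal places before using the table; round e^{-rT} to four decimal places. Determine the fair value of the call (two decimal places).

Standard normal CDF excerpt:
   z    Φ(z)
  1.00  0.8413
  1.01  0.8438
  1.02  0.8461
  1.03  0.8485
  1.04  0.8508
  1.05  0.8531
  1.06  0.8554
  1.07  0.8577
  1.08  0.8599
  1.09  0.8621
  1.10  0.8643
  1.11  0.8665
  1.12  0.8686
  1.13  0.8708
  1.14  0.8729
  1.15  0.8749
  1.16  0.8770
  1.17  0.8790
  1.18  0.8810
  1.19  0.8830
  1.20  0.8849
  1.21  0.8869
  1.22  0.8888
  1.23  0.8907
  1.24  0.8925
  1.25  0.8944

σ√T = 0.13·√2 = 0.1838
d₁ = [ln(450/400) + (0.044 + 0.13²/2)·2] / 0.1838 = [0.1178 + 0.1049] / 0.1838 = 1.2112 → 1.21
d₂ = d₁ − σ√T = 1.2112 − 0.1838 = 1.0274 → 1.03
e^(−rT) = e^(−0.044·2) = 0.9158
N(d₁) = N(1.21) = 0.8869;  N(d₂) = N(1.03) = 0.8485
C = 450·0.8869 − 400·0.9158·0.8485 = 399.1050 − 310.8225 = 88.2825

$88.28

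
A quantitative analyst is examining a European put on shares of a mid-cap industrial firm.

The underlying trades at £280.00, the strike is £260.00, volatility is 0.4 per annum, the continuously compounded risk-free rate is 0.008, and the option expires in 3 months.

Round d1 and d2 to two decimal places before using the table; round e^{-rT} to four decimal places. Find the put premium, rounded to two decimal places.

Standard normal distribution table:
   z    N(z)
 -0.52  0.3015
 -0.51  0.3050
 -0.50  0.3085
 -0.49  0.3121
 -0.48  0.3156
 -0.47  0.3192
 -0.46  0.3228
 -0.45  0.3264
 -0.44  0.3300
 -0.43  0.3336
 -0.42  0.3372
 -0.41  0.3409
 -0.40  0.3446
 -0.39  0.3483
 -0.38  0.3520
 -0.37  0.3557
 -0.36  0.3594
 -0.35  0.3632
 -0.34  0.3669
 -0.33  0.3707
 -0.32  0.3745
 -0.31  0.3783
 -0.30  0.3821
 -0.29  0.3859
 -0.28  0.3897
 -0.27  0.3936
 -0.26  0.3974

T = 0.25;  σ√T = 0.2000
ln(S/K) + (r + σ²/2)T = ln(280/260) + (0.008 + 0.4²/2)·0.25 = 0.0741 + 0.0220 = 0.0961
d₁ = 0.0961 / 0.2000 = 0.4805 ⇒ 0.48
d₂ = d₁ − σ√T = 0.4805 − 0.2000 = 0.2805 ⇒ 0.28
e^(−rT) = e^(−0.008·0.25) = 0.9980
P = 260·0.9980·N(-0.28) − 280·N(-0.48) = 260·0.9980·0.3897 − 280·0.3156 = 101.1194 − 88.3680 = 12.7514

£12.75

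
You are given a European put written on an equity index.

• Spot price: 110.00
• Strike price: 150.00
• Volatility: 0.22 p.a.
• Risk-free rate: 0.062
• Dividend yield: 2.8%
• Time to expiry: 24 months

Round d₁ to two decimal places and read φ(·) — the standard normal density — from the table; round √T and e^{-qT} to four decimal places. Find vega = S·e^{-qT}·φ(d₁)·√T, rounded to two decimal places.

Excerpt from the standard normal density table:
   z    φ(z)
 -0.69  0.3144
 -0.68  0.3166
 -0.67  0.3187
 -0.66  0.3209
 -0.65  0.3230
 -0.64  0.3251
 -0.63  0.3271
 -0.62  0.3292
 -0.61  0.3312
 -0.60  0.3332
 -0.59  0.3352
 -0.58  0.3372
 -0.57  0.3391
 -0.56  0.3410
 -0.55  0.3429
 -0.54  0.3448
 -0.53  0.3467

T = 2;  σ√T = 0.3111
d₁ = [ln(110/150) + (0.062 − 0.028 + 0.22²/2)·2] / 0.3111 = [-0.3102 + 0.1164] / 0.3111 = -0.6228 → -0.62
√T = √2 = 1.4142
φ(d₁) = φ(-0.62) = 0.3292
exp(−qT) = exp(−0.028·2) = 0.9455
vega = S·exp(−qT)·φ(d₁)·√T = 110·0.9455·0.3292·1.4142 = 48.4200

48.42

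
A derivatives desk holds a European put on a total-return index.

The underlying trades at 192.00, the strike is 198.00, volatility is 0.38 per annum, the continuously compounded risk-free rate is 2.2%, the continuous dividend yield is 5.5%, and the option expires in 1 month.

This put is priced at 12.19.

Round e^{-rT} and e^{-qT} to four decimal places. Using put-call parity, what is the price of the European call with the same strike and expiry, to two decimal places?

exp(−qT) = exp(−0.055·0.08333) = 0.9954;  exp(−rT) = exp(−0.022·0.08333) = 0.9982
Put-call parity: C − P = S·e^(−qT) − K·e^(−rT) = 192·0.9954 − 198·0.9982 = 191.1168 − 197.6436 = -6.5268
C = P + (C − P) = 12.19 + (-6.5268) = 5.6632

5.66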